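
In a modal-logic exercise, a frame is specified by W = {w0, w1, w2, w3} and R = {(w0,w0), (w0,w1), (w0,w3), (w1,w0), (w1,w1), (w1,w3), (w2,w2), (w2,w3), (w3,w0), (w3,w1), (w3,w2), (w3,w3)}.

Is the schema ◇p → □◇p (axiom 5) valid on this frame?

Axiom 5 corresponds to the accessibility relation being Euclidean.
Euclidean: no — w3 R w0 and w3 R w2, but not w0 R w2.

No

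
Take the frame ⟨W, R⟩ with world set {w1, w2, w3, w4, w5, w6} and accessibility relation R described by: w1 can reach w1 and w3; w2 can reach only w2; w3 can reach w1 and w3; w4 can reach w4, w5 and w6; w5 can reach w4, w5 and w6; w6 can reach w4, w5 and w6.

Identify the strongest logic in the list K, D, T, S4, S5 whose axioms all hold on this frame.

Serial (axiom D): yes — every world has a successor (e.g. w1 R w1).
Reflexive (axiom T): yes — every world is R-related to itself.
Transitive (axiom 4): yes — every two-step R-path is closed by a direct edge.
Euclidean (axiom 5): yes — any two successors of a common world are R-related.
So F validates K, D, T, S4, S5. The strongest is S5.

S5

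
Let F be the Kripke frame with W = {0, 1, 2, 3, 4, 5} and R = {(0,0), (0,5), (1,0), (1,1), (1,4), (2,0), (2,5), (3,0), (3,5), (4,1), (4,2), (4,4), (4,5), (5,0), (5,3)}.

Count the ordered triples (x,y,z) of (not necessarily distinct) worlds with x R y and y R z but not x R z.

12

Enumerating: (0,5,3), (1,0,5), (1,4,2), (1,4,5), (2,5,3), (3,5,3), (4,1,0), (4,2,0), (4,5,0), (4,5,3), (5,0,5), (5,3,5).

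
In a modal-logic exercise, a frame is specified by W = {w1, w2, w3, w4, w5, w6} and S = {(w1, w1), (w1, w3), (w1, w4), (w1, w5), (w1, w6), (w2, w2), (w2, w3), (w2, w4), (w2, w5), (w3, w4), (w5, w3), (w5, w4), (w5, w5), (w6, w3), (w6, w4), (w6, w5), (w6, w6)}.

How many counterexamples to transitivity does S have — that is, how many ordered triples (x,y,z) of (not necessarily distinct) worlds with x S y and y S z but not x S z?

S is transitive; there are no such tuples.

0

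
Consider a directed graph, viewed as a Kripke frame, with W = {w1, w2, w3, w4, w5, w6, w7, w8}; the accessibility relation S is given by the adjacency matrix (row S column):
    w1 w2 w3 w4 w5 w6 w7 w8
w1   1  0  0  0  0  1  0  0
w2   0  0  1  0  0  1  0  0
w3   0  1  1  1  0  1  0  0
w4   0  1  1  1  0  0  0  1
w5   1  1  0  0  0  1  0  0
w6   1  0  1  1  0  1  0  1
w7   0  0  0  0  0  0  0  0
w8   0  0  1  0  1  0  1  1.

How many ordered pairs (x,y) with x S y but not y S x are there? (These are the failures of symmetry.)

Enumerating: (w2,w6), (w4,w2), (w4,w8), (w5,w1), (w5,w2), (w5,w6), (w6,w4), (w6,w8), (w8,w3), (w8,w5), (w8,w7).

11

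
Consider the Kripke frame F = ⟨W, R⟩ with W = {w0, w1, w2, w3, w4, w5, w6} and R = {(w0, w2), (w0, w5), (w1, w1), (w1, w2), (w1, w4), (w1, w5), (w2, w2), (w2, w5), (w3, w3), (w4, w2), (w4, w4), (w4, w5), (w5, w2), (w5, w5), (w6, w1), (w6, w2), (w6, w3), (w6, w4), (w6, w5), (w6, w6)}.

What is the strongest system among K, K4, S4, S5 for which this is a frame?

Transitive (axiom 4): yes — every two-step R-path is closed by a direct edge.
Reflexive (axiom T): no — w0 is not related to itself.
Euclidean (axiom 5): no — w1 R w2 and w1 R w4, but not w2 R w4.
So F validates K, K4; S4 would additionally require R to be reflexive. The strongest is K4.

K4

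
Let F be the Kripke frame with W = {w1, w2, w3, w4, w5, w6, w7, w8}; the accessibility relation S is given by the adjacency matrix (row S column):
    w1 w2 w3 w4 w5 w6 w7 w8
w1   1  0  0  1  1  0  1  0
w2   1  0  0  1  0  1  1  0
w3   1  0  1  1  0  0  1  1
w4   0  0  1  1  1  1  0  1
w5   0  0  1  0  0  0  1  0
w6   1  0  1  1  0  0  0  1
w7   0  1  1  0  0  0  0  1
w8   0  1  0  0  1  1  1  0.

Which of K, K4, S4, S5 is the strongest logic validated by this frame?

Transitive (axiom 4): no — w1 S w4 and w4 S w3, but not w1 S w3.
Reflexive (axiom T): no — w2 is not related to itself.
Euclidean (axiom 5): no — w1 S w4 and w1 S w7, but not w4 S w7.
So F validates K; K4 would additionally require S to be transitive. The strongest is K.

K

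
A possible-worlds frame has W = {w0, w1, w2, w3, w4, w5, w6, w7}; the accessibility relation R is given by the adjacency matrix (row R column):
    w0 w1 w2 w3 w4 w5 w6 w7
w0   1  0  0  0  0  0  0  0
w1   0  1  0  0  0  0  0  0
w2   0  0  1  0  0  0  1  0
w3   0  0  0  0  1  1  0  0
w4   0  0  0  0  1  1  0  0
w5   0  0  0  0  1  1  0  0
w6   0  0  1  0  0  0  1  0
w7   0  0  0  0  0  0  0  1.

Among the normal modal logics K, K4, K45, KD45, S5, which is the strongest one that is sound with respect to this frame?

Transitive (axiom 4): yes — every two-step R-path is closed by a direct edge.
Euclidean (axiom 5): yes — any two successors of a common world are R-related.
Serial (axiom D): yes — every world has a successor (e.g. w0 R w0).
Reflexive (axiom T): no — w3 is not related to itself.
So F validates K, K4, K45, KD45; S5 would additionally require R to be reflexive. The strongest is KD45.

KD45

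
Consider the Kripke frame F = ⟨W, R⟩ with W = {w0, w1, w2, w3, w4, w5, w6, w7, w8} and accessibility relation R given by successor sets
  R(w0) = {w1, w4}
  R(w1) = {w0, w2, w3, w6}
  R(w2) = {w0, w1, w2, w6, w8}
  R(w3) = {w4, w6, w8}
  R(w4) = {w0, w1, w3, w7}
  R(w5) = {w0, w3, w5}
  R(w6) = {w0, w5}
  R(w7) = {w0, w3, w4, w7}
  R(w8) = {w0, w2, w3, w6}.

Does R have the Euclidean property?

Euclidean: no — w0 R w1 and w0 R w4, but not w1 R w4.

No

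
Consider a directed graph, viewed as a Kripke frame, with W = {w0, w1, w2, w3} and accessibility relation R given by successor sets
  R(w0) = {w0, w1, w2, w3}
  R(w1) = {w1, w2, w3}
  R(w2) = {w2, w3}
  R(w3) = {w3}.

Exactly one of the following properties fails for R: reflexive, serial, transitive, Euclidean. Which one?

Reflexive: yes — every world is R-related to itself.
Serial: yes — every world has a successor (e.g. w0 R w0).
Transitive: yes — every two-step R-path is closed by a direct edge.
Euclidean: no — w0 R w2 and w0 R w1, but not w2 R w1.
Only Euclidean fails.

Euclidean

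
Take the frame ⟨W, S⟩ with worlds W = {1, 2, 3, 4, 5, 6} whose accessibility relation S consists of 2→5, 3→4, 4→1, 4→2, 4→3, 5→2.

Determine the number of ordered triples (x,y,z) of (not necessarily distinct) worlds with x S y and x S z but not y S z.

12

Enumerating: (2,5,5), (3,4,4), (4,1,1), (4,1,2), (4,1,3), (4,2,1), (4,2,2), (4,2,3), (4,3,1), (4,3,2), (4,3,3), (5,2,2).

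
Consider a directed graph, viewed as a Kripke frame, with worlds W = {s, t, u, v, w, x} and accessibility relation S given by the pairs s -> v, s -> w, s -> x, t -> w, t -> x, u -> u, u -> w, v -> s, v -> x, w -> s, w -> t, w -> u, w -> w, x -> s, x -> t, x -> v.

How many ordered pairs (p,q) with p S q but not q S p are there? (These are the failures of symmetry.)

S is symmetric; there are no such tuples.

0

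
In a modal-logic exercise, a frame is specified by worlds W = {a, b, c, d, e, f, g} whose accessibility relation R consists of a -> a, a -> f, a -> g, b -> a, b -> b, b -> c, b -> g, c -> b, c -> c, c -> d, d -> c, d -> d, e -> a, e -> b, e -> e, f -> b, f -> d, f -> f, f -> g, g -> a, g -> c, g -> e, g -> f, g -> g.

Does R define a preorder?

Reflexive: yes — every world is R-related to itself.
Transitive: no — a R f and f R b, but not a R b.
So R is not a preorder.

No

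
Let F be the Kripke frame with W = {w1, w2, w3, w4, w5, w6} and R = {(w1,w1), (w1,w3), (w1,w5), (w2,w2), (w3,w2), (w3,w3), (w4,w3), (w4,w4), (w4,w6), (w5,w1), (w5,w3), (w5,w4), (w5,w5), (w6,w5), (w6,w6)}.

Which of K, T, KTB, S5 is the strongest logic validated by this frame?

T

Reflexive (axiom T): yes — every world is R-related to itself.
Symmetric (axiom B): no — w1 R w3 but not w3 R w1.
Euclidean (axiom 5): no — w1 R w3 and w1 R w5, but not w3 R w5.
So F validates K, T; KTB would additionally require R to be symmetric. The strongest is T.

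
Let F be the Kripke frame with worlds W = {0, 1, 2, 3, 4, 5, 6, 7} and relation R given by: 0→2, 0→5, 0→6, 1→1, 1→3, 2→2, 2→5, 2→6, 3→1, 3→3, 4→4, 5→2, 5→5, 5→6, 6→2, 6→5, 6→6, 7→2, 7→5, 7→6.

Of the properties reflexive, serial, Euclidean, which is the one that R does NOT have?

Reflexive: no — 0 is not related to itself.
Serial: yes — every world has a successor (e.g. 0 R 2).
Euclidean: yes — any two successors of a common world are R-related.
Only reflexive fails.

reflexive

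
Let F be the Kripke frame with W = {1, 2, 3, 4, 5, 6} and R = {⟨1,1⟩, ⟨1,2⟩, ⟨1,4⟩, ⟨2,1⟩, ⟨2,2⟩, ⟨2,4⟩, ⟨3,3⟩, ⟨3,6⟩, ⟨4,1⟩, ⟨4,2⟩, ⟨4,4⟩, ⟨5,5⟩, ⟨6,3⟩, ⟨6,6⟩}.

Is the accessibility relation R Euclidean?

Yes

Euclidean: yes — any two successors of a common world are R-related.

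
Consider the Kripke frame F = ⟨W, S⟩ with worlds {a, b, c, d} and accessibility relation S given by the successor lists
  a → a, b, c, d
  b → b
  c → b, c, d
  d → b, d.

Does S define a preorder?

Reflexive: yes — every world is S-related to itself.
Transitive: yes — every two-step S-path is closed by a direct edge.
So S is a preorder.

Yes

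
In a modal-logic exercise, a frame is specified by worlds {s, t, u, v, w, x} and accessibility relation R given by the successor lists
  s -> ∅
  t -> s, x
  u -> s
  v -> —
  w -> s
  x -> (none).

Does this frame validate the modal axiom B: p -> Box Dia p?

No

The schema B characterises exactly the symmetric frames.
Symmetric: no — t R s but not s R t.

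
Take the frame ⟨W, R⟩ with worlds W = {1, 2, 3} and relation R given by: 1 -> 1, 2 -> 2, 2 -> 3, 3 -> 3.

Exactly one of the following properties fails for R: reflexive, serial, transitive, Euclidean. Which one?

Euclidean

Reflexive: yes — every world is R-related to itself.
Serial: yes — every world has a successor (e.g. 1 R 1).
Transitive: yes — every two-step R-path is closed by a direct edge.
Euclidean: no — 2 R 3 and 2 R 2, but not 3 R 2.
Only Euclidean fails.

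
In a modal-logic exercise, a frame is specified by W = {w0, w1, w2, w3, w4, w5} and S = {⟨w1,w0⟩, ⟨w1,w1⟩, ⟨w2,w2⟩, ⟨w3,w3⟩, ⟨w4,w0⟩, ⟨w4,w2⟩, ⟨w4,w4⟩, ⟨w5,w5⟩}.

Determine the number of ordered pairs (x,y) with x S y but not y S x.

Enumerating: (w1,w0), (w4,w0), (w4,w2).

3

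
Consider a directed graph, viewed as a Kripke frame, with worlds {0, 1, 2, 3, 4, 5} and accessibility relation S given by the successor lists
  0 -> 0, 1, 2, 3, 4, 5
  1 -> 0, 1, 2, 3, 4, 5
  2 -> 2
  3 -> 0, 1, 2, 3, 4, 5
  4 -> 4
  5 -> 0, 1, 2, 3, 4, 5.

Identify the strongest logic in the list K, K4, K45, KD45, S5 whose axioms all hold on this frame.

Transitive (axiom 4): yes — every two-step S-path is closed by a direct edge.
Euclidean (axiom 5): no — 0 S 2 and 0 S 1, but not 2 S 1.
Serial (axiom D): yes — every world has a successor (e.g. 0 S 0).
Reflexive (axiom T): yes — every world is S-related to itself.
So F validates K, K4; K45 would additionally require S to be Euclidean. The strongest is K4.

K4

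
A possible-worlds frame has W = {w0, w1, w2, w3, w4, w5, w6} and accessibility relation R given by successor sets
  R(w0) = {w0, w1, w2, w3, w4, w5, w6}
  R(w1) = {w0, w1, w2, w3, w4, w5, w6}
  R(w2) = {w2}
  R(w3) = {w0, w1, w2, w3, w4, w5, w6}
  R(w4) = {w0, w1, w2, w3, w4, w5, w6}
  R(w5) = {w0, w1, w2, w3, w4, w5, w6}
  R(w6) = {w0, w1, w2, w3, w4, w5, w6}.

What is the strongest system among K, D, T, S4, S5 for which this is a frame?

Serial (axiom D): yes — every world has a successor (e.g. w0 R w0).
Reflexive (axiom T): yes — every world is R-related to itself.
Transitive (axiom 4): yes — every two-step R-path is closed by a direct edge.
Euclidean (axiom 5): no — w0 R w2 and w0 R w1, but not w2 R w1.
So F validates K, D, T, S4; S5 would additionally require R to be Euclidean. The strongest is S4.

S4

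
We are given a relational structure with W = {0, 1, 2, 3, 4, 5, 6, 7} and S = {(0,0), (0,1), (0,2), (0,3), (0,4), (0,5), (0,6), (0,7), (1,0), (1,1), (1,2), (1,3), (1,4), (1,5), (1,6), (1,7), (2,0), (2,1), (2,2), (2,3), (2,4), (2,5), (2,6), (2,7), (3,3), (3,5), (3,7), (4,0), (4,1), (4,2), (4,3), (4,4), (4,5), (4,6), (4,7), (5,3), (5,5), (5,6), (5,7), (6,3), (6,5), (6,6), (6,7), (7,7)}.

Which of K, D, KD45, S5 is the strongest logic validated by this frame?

Serial (axiom D): yes — every world has a successor (e.g. 0 S 0).
Euclidean (axiom 5): no — 0 S 3 and 0 S 1, but not 3 S 1.
Transitive (axiom 4): no — 3 S 5 and 5 S 6, but not 3 S 6.
Reflexive (axiom T): yes — every world is S-related to itself.
So F validates K, D; KD45 would additionally require S to be Euclidean and transitive. The strongest is D.

D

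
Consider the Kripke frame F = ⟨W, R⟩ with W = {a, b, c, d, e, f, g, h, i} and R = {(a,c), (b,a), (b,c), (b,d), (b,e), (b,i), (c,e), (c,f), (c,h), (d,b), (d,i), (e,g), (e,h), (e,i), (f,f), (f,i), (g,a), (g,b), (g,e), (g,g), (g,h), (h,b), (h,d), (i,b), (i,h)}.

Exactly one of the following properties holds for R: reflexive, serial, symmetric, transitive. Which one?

Reflexive: no — a is not related to itself.
Serial: yes — every world has a successor (e.g. a R c).
Symmetric: no — a R c but not c R a.
Transitive: no — a R c and c R e, but not a R e.
Only serial holds.

serial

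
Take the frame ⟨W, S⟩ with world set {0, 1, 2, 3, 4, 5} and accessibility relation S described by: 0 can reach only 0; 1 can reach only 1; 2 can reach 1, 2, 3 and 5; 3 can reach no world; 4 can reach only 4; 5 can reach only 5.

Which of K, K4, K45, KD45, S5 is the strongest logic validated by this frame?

K4

Transitive (axiom 4): yes — every two-step S-path is closed by a direct edge.
Euclidean (axiom 5): no — 2 S 1 and 2 S 3, but not 1 S 3.
Serial (axiom D): no — 3 has no S-successor.
Reflexive (axiom T): no — 3 is not related to itself.
So F validates K, K4; K45 would additionally require S to be Euclidean. The strongest is K4.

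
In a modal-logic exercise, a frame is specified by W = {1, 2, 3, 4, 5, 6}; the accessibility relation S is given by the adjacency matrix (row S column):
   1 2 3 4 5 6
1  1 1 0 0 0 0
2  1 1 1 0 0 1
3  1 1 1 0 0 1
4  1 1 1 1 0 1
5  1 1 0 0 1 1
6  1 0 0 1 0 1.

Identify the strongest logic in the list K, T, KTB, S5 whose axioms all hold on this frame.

T

Reflexive (axiom T): yes — every world is S-related to itself.
Symmetric (axiom B): no — 2 S 6 but not 6 S 2.
Euclidean (axiom 5): no — 2 S 1 and 2 S 3, but not 1 S 3.
So F validates K, T; KTB would additionally require S to be symmetric. The strongest is T.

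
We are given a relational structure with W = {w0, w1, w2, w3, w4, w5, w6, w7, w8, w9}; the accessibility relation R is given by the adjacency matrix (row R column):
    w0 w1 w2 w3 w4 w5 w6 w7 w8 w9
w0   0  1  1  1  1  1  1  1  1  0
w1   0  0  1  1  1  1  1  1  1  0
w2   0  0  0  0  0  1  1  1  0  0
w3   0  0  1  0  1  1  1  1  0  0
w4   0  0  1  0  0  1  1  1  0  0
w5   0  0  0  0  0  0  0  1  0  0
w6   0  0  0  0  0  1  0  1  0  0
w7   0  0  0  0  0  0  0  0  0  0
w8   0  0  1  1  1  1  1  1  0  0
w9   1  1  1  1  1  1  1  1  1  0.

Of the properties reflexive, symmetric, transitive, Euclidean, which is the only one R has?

Reflexive: no — w0 is not related to itself.
Symmetric: no — w0 R w1 but not w1 R w0.
Transitive: yes — every two-step R-path is closed by a direct edge.
Euclidean: no — w0 R w2 and w0 R w1, but not w2 R w1.
Only transitive holds.

transitive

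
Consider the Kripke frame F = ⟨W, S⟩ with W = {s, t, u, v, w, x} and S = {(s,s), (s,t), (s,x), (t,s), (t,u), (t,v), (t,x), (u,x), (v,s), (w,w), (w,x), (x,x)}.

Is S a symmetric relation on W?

No

Symmetric: no — s S x but not x S s.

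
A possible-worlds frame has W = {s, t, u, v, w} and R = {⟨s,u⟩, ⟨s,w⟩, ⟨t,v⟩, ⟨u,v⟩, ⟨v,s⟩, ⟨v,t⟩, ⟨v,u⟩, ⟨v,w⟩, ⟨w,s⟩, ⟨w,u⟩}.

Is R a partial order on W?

Reflexive: no — s is not related to itself.
Transitive: no — s R u and u R v, but not s R v.
Antisymmetric: no — s R w and w R s with s ≠ w.
So R is not a partial order.

No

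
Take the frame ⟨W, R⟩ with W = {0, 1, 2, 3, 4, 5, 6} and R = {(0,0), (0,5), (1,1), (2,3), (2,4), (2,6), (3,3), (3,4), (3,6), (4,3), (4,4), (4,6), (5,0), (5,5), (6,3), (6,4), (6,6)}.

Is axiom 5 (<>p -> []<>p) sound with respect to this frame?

Yes

Axiom 5 corresponds to the accessibility relation being Euclidean.
Euclidean: yes — any two successors of a common world are R-related.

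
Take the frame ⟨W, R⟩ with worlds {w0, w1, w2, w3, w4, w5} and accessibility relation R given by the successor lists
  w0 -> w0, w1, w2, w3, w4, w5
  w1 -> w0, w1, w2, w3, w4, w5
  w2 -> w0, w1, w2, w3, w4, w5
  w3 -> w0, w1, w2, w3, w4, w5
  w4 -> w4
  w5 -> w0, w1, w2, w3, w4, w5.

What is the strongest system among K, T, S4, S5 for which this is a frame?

S4

Reflexive (axiom T): yes — every world is R-related to itself.
Transitive (axiom 4): yes — every two-step R-path is closed by a direct edge.
Euclidean (axiom 5): no — w0 R w4 and w0 R w1, but not w4 R w1.
So F validates K, T, S4; S5 would additionally require R to be Euclidean. The strongest is S4.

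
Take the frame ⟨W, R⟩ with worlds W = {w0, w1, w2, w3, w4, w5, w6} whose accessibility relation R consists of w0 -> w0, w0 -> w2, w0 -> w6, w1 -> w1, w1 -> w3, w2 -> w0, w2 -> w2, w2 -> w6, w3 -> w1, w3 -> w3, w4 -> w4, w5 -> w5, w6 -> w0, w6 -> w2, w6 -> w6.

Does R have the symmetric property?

Yes

Symmetric: yes — every pair in R has its reverse in R.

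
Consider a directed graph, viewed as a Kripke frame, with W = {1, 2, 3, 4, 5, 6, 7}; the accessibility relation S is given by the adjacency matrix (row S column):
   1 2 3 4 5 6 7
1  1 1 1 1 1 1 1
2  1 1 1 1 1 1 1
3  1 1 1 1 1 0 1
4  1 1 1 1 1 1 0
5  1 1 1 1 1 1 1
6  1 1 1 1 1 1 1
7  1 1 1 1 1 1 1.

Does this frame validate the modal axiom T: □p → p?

Yes

Axiom T corresponds to the accessibility relation being reflexive.
Reflexive: yes — every world is S-related to itself.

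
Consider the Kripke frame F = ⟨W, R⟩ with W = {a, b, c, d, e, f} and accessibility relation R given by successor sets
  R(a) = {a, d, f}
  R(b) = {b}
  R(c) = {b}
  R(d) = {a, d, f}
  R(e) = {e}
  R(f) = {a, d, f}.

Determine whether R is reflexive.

No

Reflexive: no — c is not related to itself.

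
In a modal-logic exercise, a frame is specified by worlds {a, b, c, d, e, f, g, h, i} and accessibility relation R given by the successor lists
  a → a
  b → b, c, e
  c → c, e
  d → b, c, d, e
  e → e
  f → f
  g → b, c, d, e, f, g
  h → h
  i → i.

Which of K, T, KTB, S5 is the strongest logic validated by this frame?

Reflexive (axiom T): yes — every world is R-related to itself.
Symmetric (axiom B): no — b R c but not c R b.
Euclidean (axiom 5): no — b R e and b R c, but not e R c.
So F validates K, T; KTB would additionally require R to be symmetric. The strongest is T.

T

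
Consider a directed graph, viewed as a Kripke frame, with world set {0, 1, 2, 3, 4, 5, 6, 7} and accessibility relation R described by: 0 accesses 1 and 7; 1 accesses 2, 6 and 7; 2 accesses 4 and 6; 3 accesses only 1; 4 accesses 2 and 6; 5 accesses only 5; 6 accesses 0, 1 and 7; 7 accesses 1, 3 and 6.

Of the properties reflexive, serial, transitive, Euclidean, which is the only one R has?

Reflexive: no — 0 is not related to itself.
Serial: yes — every world has a successor (e.g. 0 R 1).
Transitive: no — 0 R 1 and 1 R 2, but not 0 R 2.
Euclidean: no — 1 R 2 and 1 R 7, but not 2 R 7.
Only serial holds.

serial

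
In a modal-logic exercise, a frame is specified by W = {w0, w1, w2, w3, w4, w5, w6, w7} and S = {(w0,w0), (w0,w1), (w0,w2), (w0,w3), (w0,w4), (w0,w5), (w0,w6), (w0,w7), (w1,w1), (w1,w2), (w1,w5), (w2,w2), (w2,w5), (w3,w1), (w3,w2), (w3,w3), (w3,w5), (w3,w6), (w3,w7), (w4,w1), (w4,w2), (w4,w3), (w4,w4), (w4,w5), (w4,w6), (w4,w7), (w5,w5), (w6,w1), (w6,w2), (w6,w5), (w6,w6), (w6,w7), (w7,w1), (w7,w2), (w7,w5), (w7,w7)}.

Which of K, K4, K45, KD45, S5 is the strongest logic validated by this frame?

Transitive (axiom 4): yes — every two-step S-path is closed by a direct edge.
Euclidean (axiom 5): no — w0 S w1 and w0 S w3, but not w1 S w3.
Serial (axiom D): yes — every world has a successor (e.g. w0 S w0).
Reflexive (axiom T): yes — every world is S-related to itself.
So F validates K, K4; K45 would additionally require S to be Euclidean. The strongest is K4.

K4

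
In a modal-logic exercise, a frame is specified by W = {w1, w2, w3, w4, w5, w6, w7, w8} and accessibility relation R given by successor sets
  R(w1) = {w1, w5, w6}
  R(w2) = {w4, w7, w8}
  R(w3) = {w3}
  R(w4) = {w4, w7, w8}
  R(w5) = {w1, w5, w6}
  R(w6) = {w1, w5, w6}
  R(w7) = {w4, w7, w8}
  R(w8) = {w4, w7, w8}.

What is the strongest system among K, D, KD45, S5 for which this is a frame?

Serial (axiom D): yes — every world has a successor (e.g. w1 R w1).
Euclidean (axiom 5): yes — any two successors of a common world are R-related.
Transitive (axiom 4): yes — every two-step R-path is closed by a direct edge.
Reflexive (axiom T): no — w2 is not related to itself.
So F validates K, D, KD45; S5 would additionally require R to be reflexive. The strongest is KD45.

KD45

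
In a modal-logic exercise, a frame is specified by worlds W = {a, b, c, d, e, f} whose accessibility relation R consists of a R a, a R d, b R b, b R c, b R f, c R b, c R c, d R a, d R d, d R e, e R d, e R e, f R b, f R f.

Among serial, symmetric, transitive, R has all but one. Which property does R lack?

Serial: yes — every world has a successor (e.g. a R a).
Symmetric: yes — every pair in R has its reverse in R.
Transitive: no — a R d and d R e, but not a R e.
Only transitive fails.

transitive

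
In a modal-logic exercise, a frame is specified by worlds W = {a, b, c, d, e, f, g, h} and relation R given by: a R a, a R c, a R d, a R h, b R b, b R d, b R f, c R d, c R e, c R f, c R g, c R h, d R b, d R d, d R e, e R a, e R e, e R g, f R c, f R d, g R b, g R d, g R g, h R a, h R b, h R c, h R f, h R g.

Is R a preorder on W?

Reflexive: no — c is not related to itself.
Transitive: no — a R c and c R e, but not a R e.
So R is not a preorder.

No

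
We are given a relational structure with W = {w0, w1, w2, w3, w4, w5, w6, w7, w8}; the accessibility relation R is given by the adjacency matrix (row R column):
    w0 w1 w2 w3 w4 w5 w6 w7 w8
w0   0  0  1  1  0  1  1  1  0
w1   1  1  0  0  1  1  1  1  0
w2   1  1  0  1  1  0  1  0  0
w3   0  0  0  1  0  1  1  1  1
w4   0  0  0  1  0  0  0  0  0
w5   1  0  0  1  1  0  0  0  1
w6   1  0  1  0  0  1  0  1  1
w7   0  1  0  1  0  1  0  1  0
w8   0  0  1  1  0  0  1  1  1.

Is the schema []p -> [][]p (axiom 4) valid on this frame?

No

By correspondence theory, 4 is valid on a frame iff R is transitive.
Transitive: no — w0 R w2 and w2 R w1, but not w0 R w1.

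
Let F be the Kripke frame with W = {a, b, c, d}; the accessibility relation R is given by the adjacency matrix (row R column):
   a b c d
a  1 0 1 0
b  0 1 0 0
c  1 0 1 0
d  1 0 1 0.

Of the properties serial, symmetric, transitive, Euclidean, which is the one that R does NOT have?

Serial: yes — every world has a successor (e.g. a R a).
Symmetric: no — d R a but not a R d.
Transitive: yes — every two-step R-path is closed by a direct edge.
Euclidean: yes — any two successors of a common world are R-related.
Only symmetric fails.

symmetric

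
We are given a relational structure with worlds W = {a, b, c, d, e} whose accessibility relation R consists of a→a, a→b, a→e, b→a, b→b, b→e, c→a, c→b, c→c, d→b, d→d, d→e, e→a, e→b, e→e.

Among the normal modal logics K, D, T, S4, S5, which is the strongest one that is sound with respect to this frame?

Serial (axiom D): yes — every world has a successor (e.g. a R a).
Reflexive (axiom T): yes — every world is R-related to itself.
Transitive (axiom 4): no — c R a and a R e, but not c R e.
Euclidean (axiom 5): no — c R a and c R c, but not a R c.
So F validates K, D, T; S4 would additionally require R to be transitive. The strongest is T.

T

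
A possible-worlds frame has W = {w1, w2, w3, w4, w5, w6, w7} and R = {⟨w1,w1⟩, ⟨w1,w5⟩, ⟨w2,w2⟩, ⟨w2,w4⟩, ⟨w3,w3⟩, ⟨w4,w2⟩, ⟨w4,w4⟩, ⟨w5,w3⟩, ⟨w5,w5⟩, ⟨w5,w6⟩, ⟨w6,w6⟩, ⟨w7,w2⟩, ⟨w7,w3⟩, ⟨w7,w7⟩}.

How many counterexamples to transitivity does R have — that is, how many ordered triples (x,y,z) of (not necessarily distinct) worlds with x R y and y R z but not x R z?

3

Enumerating: (w1,w5,w3), (w1,w5,w6), (w7,w2,w4).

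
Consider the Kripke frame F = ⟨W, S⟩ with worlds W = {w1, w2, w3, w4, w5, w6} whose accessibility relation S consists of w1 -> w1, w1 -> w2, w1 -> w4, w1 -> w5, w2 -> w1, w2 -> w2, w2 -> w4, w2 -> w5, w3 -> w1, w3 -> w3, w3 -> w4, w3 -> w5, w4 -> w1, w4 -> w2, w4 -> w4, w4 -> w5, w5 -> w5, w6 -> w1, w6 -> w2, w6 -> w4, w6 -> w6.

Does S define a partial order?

No

Reflexive: yes — every world is S-related to itself.
Transitive: no — w3 S w1 and w1 S w2, but not w3 S w2.
Antisymmetric: no — w1 S w2 and w2 S w1 with w1 ≠ w2.
So S is not a partial order.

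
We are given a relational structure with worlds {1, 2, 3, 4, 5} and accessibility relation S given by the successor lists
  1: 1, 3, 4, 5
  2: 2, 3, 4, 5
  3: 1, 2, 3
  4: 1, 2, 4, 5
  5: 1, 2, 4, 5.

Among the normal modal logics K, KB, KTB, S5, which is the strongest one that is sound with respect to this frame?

KTB

Symmetric (axiom B): yes — every pair in S has its reverse in S.
Reflexive (axiom T): yes — every world is S-related to itself.
Euclidean (axiom 5): no — 1 S 3 and 1 S 4, but not 3 S 4.
So F validates K, KB, KTB; S5 would additionally require S to be Euclidean. The strongest is KTB.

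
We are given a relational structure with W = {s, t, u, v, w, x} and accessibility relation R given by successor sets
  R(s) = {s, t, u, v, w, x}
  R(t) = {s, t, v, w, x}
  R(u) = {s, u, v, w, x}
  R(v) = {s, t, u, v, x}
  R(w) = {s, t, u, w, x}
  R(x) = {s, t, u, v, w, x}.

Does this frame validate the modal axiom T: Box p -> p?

By correspondence theory, T is valid on a frame iff R is reflexive.
Reflexive: yes — every world is R-related to itself.

Yes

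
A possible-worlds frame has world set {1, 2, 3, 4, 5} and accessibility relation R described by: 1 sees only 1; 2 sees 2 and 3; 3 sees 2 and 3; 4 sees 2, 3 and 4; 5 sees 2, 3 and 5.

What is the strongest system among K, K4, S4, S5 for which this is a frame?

S4

Transitive (axiom 4): yes — every two-step R-path is closed by a direct edge.
Reflexive (axiom T): yes — every world is R-related to itself.
Euclidean (axiom 5): no — 4 R 2 and 4 R 4, but not 2 R 4.
So F validates K, K4, S4; S5 would additionally require R to be Euclidean. The strongest is S4.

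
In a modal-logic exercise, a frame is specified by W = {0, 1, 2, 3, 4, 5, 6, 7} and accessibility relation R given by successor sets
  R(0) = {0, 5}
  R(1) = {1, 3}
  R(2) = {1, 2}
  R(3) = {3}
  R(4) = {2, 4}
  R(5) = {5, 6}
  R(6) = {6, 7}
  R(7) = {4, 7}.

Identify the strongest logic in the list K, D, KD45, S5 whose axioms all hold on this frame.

Serial (axiom D): yes — every world has a successor (e.g. 0 R 0).
Euclidean (axiom 5): no — 0 R 5 and 0 R 0, but not 5 R 0.
Transitive (axiom 4): no — 0 R 5 and 5 R 6, but not 0 R 6.
Reflexive (axiom T): yes — every world is R-related to itself.
So F validates K, D; KD45 would additionally require R to be Euclidean and transitive. The strongest is D.

D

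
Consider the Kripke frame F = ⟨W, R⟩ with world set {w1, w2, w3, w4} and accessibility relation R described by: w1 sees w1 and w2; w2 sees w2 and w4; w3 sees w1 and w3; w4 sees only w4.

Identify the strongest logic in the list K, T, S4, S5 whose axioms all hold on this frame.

Reflexive (axiom T): yes — every world is R-related to itself.
Transitive (axiom 4): no — w1 R w2 and w2 R w4, but not w1 R w4.
Euclidean (axiom 5): no — w1 R w2 and w1 R w1, but not w2 R w1.
So F validates K, T; S4 would additionally require R to be transitive. The strongest is T.

T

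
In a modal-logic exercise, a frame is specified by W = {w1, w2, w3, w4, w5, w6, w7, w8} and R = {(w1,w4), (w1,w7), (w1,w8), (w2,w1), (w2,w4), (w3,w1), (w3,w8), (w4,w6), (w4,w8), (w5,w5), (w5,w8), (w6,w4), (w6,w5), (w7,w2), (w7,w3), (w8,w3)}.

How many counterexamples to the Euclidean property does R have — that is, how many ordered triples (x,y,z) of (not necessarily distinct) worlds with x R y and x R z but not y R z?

Enumerating: (w1,w4,w4), (w1,w4,w7), (w1,w7,w4), (w1,w7,w7), (w1,w7,w8), (w1,w8,w4), (w1,w8,w7), (w1,w8,w8), (w2,w1,w1), (w2,w4,w1), (w2,w4,w4), (w3,w1,w1), … and 16 more.
Total: 28.

28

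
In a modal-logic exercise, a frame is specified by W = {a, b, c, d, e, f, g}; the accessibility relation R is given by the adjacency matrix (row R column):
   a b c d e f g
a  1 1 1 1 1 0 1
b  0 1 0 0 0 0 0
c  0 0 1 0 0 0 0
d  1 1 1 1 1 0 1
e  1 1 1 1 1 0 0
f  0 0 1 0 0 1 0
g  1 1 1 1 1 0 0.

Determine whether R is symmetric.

No

Symmetric: no — a R b but not b R a.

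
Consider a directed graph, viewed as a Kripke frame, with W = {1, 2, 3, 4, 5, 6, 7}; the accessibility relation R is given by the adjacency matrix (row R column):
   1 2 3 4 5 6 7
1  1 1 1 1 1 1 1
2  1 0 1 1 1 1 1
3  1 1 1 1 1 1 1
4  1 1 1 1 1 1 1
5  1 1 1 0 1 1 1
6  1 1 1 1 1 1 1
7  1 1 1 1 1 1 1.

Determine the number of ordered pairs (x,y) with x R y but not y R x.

1

Enumerating: (4,5).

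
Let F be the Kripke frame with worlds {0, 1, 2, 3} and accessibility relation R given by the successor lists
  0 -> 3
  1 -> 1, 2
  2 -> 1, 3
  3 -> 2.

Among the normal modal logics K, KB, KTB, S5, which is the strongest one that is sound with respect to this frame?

K

Symmetric (axiom B): no — 0 R 3 but not 3 R 0.
Reflexive (axiom T): no — 0 is not related to itself.
Euclidean (axiom 5): no — 2 R 1 and 2 R 3, but not 1 R 3.
So F validates K; KB would additionally require R to be symmetric. The strongest is K.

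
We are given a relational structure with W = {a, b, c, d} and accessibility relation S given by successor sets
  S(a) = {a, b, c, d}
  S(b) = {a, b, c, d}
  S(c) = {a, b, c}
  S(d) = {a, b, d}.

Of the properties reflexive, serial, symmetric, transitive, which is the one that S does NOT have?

transitive

Reflexive: yes — every world is S-related to itself.
Serial: yes — every world has a successor (e.g. a S a).
Symmetric: yes — every pair in S has its reverse in S.
Transitive: no — c S a and a S d, but not c S d.
Only transitive fails.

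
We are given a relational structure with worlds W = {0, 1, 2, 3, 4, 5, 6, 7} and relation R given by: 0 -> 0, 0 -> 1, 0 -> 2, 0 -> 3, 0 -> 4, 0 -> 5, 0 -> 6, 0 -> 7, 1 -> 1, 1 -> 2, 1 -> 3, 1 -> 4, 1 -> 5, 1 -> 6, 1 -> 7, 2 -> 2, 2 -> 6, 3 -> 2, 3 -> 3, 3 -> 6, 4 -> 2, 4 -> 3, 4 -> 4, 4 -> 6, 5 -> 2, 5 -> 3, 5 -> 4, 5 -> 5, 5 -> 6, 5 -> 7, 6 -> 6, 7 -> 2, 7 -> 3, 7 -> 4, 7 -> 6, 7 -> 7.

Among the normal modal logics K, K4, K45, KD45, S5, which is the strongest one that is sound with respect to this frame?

K4

Transitive (axiom 4): yes — every two-step R-path is closed by a direct edge.
Euclidean (axiom 5): no — 0 R 2 and 0 R 1, but not 2 R 1.
Serial (axiom D): yes — every world has a successor (e.g. 0 R 0).
Reflexive (axiom T): yes — every world is R-related to itself.
So F validates K, K4; K45 would additionally require R to be Euclidean. The strongest is K4.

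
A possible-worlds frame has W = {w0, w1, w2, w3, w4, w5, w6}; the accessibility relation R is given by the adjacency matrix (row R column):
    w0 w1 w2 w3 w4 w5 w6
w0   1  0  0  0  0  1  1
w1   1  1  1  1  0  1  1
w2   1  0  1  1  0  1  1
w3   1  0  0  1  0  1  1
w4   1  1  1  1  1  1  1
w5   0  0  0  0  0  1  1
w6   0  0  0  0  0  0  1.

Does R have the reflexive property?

Reflexive: yes — every world is R-related to itself.

Yes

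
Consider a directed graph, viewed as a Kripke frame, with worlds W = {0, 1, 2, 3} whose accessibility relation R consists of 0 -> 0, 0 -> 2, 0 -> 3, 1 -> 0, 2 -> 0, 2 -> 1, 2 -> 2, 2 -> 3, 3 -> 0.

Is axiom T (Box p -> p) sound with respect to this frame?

No

By correspondence theory, T is valid on a frame iff R is reflexive.
Reflexive: no — 1 is not related to itself.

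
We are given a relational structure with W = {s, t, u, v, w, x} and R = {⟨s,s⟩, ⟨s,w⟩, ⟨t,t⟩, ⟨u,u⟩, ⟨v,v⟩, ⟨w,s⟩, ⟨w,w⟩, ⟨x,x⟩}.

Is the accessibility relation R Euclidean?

Yes

Euclidean: yes — any two successors of a common world are R-related.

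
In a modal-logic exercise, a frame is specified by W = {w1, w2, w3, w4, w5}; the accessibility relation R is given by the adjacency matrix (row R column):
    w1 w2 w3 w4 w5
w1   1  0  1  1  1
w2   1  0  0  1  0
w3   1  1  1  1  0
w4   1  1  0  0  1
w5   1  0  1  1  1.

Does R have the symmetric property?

No

Symmetric: no — w2 R w1 but not w1 R w2.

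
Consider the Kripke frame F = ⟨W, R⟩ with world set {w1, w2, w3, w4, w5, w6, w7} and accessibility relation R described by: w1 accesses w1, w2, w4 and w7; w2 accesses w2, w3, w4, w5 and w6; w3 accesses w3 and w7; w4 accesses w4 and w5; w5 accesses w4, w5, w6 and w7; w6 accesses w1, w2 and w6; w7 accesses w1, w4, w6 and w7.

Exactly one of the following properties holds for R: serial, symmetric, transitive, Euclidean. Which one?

serial

Serial: yes — every world has a successor (e.g. w1 R w1).
Symmetric: no — w1 R w2 but not w2 R w1.
Transitive: no — w1 R w2 and w2 R w3, but not w1 R w3.
Euclidean: no — w1 R w2 and w1 R w7, but not w2 R w7.
Only serial holds.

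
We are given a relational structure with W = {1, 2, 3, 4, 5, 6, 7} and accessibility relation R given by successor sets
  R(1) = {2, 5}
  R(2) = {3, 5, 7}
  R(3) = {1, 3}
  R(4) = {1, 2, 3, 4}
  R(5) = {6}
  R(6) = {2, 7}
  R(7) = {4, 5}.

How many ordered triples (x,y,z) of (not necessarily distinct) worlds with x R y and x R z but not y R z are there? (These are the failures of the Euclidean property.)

27

Enumerating: (1,2,2), (1,5,2), (1,5,5), (2,3,5), (2,3,7), (2,5,3), (2,5,5), (2,5,7), (2,7,3), (2,7,7), (3,1,1), (3,1,3), … and 15 more.
Total: 27.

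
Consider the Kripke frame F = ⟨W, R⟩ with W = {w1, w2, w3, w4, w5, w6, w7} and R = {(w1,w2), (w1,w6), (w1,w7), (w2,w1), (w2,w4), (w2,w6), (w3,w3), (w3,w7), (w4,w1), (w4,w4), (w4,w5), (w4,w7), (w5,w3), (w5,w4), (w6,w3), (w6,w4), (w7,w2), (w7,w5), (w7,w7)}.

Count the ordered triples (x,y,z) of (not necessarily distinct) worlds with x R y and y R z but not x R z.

Enumerating: (w1,w2,w1), (w1,w2,w4), (w1,w6,w3), (w1,w6,w4), (w1,w7,w5), (w2,w1,w2), (w2,w1,w7), (w2,w4,w5), (w2,w4,w7), (w2,w6,w3), (w3,w7,w2), (w3,w7,w5), … and 17 more.
Total: 29.

29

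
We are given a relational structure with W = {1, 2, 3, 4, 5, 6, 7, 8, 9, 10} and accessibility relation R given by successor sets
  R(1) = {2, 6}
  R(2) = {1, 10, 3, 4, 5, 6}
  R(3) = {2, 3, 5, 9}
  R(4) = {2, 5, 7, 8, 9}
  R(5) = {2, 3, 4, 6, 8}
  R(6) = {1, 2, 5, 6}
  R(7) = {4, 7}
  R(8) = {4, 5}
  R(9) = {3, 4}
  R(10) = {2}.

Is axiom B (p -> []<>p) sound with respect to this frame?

Axiom B corresponds to the accessibility relation being symmetric.
Symmetric: yes — every pair in R has its reverse in R.

Yes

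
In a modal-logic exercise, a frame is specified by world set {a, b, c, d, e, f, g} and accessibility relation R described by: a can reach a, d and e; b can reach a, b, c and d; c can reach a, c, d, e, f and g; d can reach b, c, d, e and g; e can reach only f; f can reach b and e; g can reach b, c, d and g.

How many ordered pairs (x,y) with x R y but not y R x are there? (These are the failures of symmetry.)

Enumerating: (a,d), (a,e), (b,a), (b,c), (c,a), (c,e), (c,f), (d,e), (f,b), (g,b).

10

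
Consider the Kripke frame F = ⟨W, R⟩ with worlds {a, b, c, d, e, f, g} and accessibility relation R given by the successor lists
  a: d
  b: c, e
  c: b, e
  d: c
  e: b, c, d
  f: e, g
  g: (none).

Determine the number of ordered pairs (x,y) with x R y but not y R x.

Enumerating: (a,d), (d,c), (e,d), (f,e), (f,g).

5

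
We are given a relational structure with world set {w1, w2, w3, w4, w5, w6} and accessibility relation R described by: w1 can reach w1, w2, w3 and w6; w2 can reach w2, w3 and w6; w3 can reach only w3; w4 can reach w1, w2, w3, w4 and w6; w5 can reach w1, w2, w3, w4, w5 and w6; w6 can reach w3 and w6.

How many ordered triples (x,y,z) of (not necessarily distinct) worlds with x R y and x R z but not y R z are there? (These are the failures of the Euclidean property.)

Enumerating: (w1,w2,w1), (w1,w3,w1), (w1,w3,w2), (w1,w3,w6), (w1,w6,w1), (w1,w6,w2), (w2,w3,w2), (w2,w3,w6), (w2,w6,w2), (w4,w1,w4), (w4,w2,w1), (w4,w2,w4), … and 23 more.
Total: 35.

35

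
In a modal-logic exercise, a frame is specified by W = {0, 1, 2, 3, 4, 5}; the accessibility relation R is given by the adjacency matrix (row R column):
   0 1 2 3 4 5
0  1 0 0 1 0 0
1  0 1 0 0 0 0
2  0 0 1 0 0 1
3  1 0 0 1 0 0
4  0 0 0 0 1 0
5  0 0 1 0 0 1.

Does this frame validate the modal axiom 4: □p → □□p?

Yes

By correspondence theory, 4 is valid on a frame iff R is transitive.
Transitive: yes — every two-step R-path is closed by a direct edge.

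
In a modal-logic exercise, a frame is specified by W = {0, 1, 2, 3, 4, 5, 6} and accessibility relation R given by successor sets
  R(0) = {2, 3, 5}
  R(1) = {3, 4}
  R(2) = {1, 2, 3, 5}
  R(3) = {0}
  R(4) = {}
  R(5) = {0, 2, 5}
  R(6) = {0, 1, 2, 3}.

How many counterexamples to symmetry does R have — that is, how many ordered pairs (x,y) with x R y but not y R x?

9

Enumerating: (0,2), (1,3), (1,4), (2,1), (2,3), (6,0), (6,1), (6,2), (6,3).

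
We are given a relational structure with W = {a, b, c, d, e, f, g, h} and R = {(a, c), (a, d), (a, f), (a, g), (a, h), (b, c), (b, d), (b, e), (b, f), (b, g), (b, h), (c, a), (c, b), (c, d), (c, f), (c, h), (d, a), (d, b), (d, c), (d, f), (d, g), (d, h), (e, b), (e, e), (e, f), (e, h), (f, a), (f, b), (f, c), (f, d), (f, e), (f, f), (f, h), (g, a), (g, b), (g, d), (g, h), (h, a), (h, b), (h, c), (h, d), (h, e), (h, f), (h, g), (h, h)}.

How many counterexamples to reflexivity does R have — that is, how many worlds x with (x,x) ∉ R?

Enumerating: a, b, c, d, g.

5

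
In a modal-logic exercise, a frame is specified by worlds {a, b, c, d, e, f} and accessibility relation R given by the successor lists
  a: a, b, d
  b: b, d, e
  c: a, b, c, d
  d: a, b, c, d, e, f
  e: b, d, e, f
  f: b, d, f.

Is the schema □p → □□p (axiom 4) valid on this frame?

No

The schema 4 characterises exactly the transitive frames.
Transitive: no — a R b and b R e, but not a R e.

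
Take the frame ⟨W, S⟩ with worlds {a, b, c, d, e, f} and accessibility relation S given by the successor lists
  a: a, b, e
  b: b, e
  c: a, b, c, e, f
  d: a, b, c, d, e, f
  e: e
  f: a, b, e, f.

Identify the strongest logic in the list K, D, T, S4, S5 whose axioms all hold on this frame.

Serial (axiom D): yes — every world has a successor (e.g. a S a).
Reflexive (axiom T): yes — every world is S-related to itself.
Transitive (axiom 4): yes — every two-step S-path is closed by a direct edge.
Euclidean (axiom 5): no — a S e and a S b, but not e S b.
So F validates K, D, T, S4; S5 would additionally require S to be Euclidean. The strongest is S4.

S4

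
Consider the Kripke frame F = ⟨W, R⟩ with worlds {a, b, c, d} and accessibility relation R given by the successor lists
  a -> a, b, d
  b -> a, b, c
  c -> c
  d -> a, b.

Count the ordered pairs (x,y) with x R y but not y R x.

2

Enumerating: (b,c), (d,b).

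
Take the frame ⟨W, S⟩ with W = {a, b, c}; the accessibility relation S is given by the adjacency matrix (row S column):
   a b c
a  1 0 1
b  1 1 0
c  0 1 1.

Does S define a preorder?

No

Reflexive: yes — every world is S-related to itself.
Transitive: no — a S c and c S b, but not a S b.
So S is not a preorder.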